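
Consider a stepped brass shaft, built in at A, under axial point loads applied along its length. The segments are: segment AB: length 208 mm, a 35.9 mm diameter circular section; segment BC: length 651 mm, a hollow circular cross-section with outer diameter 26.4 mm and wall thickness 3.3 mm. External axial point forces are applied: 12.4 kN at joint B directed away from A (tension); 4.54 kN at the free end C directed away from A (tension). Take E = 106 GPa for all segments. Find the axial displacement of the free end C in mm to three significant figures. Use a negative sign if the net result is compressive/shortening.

0.149 mm

Internal axial forces (sectioning from the free end, tension +): N_BC = 4.54 kN, N_AB = 16.94 kN.
A_AB = 1012 mm².
A_BC = 239.5 mm².
δ_AB = 16940·208/(1012·106000) = 0.03284 mm
δ_BC = 4540·651/(239.5·106000) = 0.1164 mm
δ = Σδ_i = 0.1493 mm.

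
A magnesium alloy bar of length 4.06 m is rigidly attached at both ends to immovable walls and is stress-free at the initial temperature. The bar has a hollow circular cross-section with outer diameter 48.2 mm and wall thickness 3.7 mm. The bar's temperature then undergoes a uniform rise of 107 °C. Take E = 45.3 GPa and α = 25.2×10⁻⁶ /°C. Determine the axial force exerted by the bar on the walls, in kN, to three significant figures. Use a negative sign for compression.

Free thermal expansion αLΔT = 25.2e-6 · 4060 · 107 = 10.95 mm.
The walls impose strain ε = −(10.95)/4060 = -2.6964e-03; σ = Eε = 45300 · -2.6964e-03 = -122.1 MPa.
Wall reaction R = σ·A = -122.1·517.3 = -63180 N = -63.18 kN.

-63.2 kN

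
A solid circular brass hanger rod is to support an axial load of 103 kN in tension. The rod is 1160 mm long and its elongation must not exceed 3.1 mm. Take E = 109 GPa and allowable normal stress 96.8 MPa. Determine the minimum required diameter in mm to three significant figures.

36.8 mm

Required area A ≥ P/σ_allow = 103000/96.8 = 1064 mm².
For a solid circular section, d ≥ √(4A/π) = 36.81 mm.
Elongation limit: A ≥ PL/(Eδ_allow) = 103000·1160/(109000·3.1) = 353.6 mm² ⇒ d ≥ 21.22 mm.
The stress limit governs.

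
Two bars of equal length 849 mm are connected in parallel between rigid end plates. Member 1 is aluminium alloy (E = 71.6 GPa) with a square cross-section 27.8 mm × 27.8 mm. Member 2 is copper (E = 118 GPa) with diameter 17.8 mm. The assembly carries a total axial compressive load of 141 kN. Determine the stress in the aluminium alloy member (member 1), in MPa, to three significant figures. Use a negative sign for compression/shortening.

-119 MPa

A_1 = 772.8 mm².
A_2 = 248.8 mm².
Equal strain + equilibrium ⇒ each member carries load in proportion to AE: A₁E₁ = 55340000 N, A₂E₂ = 29360000 N, ΣAE = 84700000 N.
σ₁ = P·E₁/ΣAE = -141000·71600/84700000 = -119.2 MPa.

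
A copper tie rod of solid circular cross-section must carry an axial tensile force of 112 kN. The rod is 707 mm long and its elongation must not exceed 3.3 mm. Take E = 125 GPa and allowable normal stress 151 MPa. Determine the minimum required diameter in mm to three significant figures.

Required area A ≥ P/σ_allow = 112000/151 = 741.7 mm².
For a solid circular section, d ≥ √(4A/π) = 30.73 mm.
Elongation limit: A ≥ PL/(Eδ_allow) = 112000·707/(125000·3.3) = 192 mm² ⇒ d ≥ 15.63 mm.
The stress limit governs.

30.7 mm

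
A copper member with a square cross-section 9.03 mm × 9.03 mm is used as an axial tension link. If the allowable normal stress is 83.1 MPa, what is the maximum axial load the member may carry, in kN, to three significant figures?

6.78 kN

A = 81.54 mm².
P_max = σ_allow · A = 83.1 · 81.54 = 6776 N = 6.776 kN.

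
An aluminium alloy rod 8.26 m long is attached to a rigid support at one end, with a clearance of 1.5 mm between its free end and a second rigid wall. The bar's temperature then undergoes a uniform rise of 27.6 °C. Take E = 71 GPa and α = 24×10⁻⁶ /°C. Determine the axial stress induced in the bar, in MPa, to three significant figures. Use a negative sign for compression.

-34.1 MPa

Free thermal expansion αLΔT = 24e-6 · 8260 · 27.6 = 5.471 mm.
The walls engage after the gap closes; constrained expansion = 5.471 − 1.5 = 3.971 mm.
The walls impose strain ε = −(3.971)/8260 = -4.8080e-04; σ = Eε = 71000 · -4.8080e-04 = -34.14 MPa.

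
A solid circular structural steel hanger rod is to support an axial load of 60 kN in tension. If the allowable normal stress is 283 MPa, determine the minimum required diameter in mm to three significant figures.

16.4 mm

Required area A ≥ P/σ_allow = 60000/283 = 212 mm².
For a solid circular section, d ≥ √(4A/π) = 16.43 mm.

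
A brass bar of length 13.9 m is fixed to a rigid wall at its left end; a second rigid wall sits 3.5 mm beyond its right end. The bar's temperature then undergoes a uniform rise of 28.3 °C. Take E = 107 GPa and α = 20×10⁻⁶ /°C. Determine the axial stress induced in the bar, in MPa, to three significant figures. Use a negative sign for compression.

-33.6 MPa

Free thermal expansion αLΔT = 20e-6 · 13900 · 28.3 = 7.867 mm.
The walls engage after the gap closes; constrained expansion = 7.867 − 3.5 = 4.367 mm.
The walls impose strain ε = −(4.367)/13900 = -3.1420e-04; σ = Eε = 107000 · -3.1420e-04 = -33.62 MPa.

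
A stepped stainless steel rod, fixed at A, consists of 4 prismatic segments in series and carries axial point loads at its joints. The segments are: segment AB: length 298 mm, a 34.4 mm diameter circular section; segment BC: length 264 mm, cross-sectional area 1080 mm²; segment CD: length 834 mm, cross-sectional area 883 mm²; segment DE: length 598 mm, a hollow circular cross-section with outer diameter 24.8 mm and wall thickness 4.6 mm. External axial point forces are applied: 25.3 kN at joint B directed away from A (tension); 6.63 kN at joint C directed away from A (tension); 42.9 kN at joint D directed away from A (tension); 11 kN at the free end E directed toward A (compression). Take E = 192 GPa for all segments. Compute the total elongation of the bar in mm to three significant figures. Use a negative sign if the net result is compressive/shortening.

0.195 mm

Internal axial forces (sectioning from the free end, tension +): N_DE = -11 kN, N_CD = 31.9 kN, N_BC = 38.53 kN, N_AB = 63.83 kN.
A_AB = 929.4 mm².
A_DE = 291.9 mm².
δ_AB = 63830·298/(929.4·192000) = 0.1066 mm
δ_BC = 38530·264/(1080·192000) = 0.04905 mm
δ_CD = 31900·834/(883·192000) = 0.1569 mm
δ_DE = -11000·598/(291.9·192000) = -0.1174 mm
δ = Σδ_i = 0.1952 mm.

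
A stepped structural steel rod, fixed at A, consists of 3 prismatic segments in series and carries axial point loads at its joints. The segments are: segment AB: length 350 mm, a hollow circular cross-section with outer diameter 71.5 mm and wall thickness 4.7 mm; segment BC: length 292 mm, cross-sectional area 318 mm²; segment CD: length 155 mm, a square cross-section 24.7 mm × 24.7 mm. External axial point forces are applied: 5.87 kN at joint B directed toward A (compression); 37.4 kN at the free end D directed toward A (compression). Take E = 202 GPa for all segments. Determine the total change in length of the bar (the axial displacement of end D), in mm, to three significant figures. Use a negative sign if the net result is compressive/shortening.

Internal axial forces (sectioning from the free end, tension +): N_CD = -37.4 kN, N_BC = -37.4 kN, N_AB = -43.27 kN.
A_AB = 986.3 mm².
A_CD = 610.1 mm².
δ_AB = -43270·350/(986.3·202000) = -0.07601 mm
δ_BC = -37400·292/(318·202000) = -0.17 mm
δ_CD = -37400·155/(610.1·202000) = -0.04704 mm
δ = Σδ_i = -0.2931 mm.

-0.293 mm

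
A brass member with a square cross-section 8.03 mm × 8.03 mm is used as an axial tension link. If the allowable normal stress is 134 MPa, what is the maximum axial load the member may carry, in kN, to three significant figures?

A = 64.48 mm².
P_max = σ_allow · A = 134 · 64.48 = 8640 N = 8.64 kN.

8.64 kN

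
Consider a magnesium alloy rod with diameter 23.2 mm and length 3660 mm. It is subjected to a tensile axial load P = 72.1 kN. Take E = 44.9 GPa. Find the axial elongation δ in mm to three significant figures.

13.9 mm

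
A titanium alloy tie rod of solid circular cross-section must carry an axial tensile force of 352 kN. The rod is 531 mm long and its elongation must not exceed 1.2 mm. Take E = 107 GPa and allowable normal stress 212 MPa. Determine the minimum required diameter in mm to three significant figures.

46.0 mm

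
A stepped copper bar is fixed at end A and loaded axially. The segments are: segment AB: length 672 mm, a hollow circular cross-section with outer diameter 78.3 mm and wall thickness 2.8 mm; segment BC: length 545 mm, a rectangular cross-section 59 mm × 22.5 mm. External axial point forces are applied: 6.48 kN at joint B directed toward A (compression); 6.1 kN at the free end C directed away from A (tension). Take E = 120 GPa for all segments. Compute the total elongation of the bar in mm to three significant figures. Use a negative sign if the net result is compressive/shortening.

Internal axial forces (sectioning from the free end, tension +): N_BC = 6.1 kN, N_AB = -0.38 kN.
A_AB = 664.1 mm².
A_BC = 1328 mm².
δ_AB = -380·672/(664.1·120000) = -0.003204 mm
δ_BC = 6100·545/(1328·120000) = 0.02087 mm
δ = Σδ_i = 0.01767 mm.

0.0177 mm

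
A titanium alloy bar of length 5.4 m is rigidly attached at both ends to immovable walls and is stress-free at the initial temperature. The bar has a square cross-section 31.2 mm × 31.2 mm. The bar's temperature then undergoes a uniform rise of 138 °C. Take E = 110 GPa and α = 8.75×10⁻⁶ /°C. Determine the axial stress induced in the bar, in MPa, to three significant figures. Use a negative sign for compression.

-133 MPa

Free thermal expansion αLΔT = 8.75e-6 · 5400 · 138 = 6.52 mm.
The walls impose strain ε = −(6.52)/5400 = -1.2075e-03; σ = Eε = 110000 · -1.2075e-03 = -132.8 MPa.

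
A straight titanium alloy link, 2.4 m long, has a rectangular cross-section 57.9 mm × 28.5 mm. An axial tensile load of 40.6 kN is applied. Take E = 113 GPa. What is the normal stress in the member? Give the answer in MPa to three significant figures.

24.6 MPa

A = 1650 mm².
σ = N/A = 40600/1650 = 24.6 MPa.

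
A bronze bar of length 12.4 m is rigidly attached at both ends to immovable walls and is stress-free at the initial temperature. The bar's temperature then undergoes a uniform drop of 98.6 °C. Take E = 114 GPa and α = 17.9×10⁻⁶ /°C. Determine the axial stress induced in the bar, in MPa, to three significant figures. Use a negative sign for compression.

201 MPa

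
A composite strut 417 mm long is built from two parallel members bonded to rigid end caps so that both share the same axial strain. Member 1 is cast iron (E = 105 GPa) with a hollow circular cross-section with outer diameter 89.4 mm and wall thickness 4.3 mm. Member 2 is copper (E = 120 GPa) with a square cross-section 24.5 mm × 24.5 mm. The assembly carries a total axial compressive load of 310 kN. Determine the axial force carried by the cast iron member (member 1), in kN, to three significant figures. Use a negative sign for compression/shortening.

A_1 = 1150 mm².
A_2 = 600.2 mm².
Equal strain + equilibrium ⇒ each member carries load in proportion to AE: A₁E₁ = 120700000 N, A₂E₂ = 72030000 N, ΣAE = 192700000 N.
F₁ = P·A₁E₁/ΣAE = -310000·120700000/192700000 = -194100 N.

-194 kN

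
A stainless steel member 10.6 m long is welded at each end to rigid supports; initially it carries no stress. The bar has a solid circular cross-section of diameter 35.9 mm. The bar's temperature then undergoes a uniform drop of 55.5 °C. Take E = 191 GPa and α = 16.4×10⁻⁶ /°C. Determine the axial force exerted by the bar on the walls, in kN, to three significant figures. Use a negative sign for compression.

176 kN

Free thermal expansion αLΔT = 16.4e-6 · 10600 · -55.5 = -9.648 mm.
The walls impose strain ε = −(-9.648)/10600 = 9.1020e-04; σ = Eε = 191000 · 9.1020e-04 = 173.8 MPa.
Wall reaction R = σ·A = 173.8·1012 = 176000 N = 176 kN.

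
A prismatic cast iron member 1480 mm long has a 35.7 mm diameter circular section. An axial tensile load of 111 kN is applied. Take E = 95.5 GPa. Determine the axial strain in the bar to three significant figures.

A = 1001 mm².
σ = N/A = 110.9 MPa; ε = σ/E = 110.9/95500 = 1.161e-03.

0.00116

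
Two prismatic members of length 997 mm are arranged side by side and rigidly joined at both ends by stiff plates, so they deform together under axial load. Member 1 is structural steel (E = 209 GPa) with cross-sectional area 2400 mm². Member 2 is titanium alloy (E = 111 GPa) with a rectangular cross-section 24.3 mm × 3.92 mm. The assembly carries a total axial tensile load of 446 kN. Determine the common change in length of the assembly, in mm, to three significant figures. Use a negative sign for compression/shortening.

0.868 mm

A_2 = 95.26 mm².
Equal strain + equilibrium ⇒ each member carries load in proportion to AE: A₁E₁ = 501600000 N, A₂E₂ = 10570000 N, ΣAE = 512200000 N.
δ = PL/ΣAE = 446000·997/512200000 = 0.8682 mm.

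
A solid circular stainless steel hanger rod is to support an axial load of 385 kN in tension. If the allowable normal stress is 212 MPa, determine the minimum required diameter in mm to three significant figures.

48.1 mm

Required area A ≥ P/σ_allow = 385000/212 = 1816 mm².
For a solid circular section, d ≥ √(4A/π) = 48.09 mm.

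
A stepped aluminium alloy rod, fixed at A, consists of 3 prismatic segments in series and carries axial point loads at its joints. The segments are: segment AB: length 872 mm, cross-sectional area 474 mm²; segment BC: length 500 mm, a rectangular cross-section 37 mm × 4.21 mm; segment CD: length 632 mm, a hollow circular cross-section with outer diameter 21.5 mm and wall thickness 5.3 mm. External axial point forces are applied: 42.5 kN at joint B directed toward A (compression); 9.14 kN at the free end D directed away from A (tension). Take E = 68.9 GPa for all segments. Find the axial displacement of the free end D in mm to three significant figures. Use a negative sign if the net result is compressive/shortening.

-0.154 mm

Internal axial forces (sectioning from the free end, tension +): N_CD = 9.14 kN, N_BC = 9.14 kN, N_AB = -33.36 kN.
A_BC = 155.8 mm².
A_CD = 269.7 mm².
δ_AB = -33360·872/(474·68900) = -0.8907 mm
δ_BC = 9140·500/(155.8·68900) = 0.4258 mm
δ_CD = 9140·632/(269.7·68900) = 0.3108 mm
δ = Σδ_i = -0.1541 mm.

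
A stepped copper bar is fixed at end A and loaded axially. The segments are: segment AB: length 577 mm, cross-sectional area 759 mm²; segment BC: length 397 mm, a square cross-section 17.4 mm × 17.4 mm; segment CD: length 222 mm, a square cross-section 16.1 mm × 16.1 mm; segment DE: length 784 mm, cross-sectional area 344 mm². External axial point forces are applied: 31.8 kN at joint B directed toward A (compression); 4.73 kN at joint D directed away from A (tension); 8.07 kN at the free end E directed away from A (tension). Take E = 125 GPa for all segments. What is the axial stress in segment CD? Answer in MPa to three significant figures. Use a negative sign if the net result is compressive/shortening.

Internal axial forces (sectioning from the free end, tension +): N_DE = 8.07 kN, N_CD = 12.8 kN, N_BC = 12.8 kN, N_AB = -19 kN.
A_CD = 259.2 mm².
σ_CD = N_CD/A_CD = 12800/259.2 = 49.38 MPa.

49.4 MPa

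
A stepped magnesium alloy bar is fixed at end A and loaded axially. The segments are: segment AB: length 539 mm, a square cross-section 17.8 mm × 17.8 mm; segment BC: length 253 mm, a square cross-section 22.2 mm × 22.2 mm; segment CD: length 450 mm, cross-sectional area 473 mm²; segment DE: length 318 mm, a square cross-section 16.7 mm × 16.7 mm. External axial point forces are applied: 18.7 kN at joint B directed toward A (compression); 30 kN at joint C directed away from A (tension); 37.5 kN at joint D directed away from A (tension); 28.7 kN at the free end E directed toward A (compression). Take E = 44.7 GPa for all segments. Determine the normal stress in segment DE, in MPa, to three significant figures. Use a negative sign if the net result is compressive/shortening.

Internal axial forces (sectioning from the free end, tension +): N_DE = -28.7 kN, N_CD = 8.8 kN, N_BC = 38.8 kN, N_AB = 20.1 kN.
A_DE = 278.9 mm².
σ_DE = N_DE/A_DE = -28700/278.9 = -102.9 MPa.

-103 MPa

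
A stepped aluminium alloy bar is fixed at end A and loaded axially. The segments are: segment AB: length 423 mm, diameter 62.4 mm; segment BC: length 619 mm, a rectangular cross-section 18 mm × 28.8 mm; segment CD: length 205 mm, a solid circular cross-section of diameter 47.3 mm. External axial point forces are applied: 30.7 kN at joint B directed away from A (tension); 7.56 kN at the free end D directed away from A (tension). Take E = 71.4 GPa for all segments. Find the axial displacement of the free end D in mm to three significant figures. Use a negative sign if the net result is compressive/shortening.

Internal axial forces (sectioning from the free end, tension +): N_CD = 7.56 kN, N_BC = 7.56 kN, N_AB = 38.26 kN.
A_AB = 3058 mm².
A_BC = 518.4 mm².
A_CD = 1757 mm².
δ_AB = 38260·423/(3058·71400) = 0.07412 mm
δ_BC = 7560·619/(518.4·71400) = 0.1264 mm
δ_CD = 7560·205/(1757·71400) = 0.01235 mm
δ = Σδ_i = 0.2129 mm.

0.213 mm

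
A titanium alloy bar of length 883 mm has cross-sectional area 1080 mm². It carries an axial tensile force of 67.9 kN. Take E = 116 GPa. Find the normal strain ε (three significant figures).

5.42e-04

σ = N/A = 62.87 MPa; ε = σ/E = 62.87/116000 = 5.420e-04.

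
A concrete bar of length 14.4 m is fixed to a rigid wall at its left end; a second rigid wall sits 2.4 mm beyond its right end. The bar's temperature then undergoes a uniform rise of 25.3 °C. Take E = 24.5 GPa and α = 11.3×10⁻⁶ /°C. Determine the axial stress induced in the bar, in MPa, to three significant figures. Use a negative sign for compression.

-2.92 MPa

Free thermal expansion αLΔT = 11.3e-6 · 14400 · 25.3 = 4.117 mm.
The walls engage after the gap closes; constrained expansion = 4.117 − 2.4 = 1.717 mm.
The walls impose strain ε = −(1.717)/14400 = -1.1922e-04; σ = Eε = 24500 · -1.1922e-04 = -2.921 MPa.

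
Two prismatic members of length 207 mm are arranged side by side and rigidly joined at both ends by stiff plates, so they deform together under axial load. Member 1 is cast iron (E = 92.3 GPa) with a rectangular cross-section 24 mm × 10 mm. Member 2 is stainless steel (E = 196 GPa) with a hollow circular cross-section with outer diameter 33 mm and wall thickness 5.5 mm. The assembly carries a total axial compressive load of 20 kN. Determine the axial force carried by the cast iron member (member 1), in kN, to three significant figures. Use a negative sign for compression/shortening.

A_1 = 240 mm².
A_2 = 475.2 mm².
Equal strain + equilibrium ⇒ each member carries load in proportion to AE: A₁E₁ = 22150000 N, A₂E₂ = 93130000 N, ΣAE = 115300000 N.
F₁ = P·A₁E₁/ΣAE = -20000·22150000/115300000 = -3843 N.

-3.84 kN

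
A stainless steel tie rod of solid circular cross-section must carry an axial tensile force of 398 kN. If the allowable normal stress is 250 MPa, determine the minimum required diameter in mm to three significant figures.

Required area A ≥ P/σ_allow = 398000/250 = 1592 mm².
For a solid circular section, d ≥ √(4A/π) = 45.02 mm.

45.0 mm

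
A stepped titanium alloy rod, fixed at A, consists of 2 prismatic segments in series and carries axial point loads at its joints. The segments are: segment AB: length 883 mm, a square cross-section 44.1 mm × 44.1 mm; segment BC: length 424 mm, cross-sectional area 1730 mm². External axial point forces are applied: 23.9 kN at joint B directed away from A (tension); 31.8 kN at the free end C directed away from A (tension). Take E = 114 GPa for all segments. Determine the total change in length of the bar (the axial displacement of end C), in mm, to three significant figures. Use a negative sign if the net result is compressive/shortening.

0.290 mm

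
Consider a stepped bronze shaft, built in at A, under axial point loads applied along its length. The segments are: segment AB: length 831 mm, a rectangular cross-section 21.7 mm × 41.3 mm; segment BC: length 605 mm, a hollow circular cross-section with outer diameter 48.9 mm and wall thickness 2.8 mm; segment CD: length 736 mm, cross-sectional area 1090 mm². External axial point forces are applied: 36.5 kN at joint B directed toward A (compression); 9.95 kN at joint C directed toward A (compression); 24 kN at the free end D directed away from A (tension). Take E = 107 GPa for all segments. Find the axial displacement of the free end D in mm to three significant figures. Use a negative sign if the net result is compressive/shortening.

Internal axial forces (sectioning from the free end, tension +): N_CD = 24 kN, N_BC = 14.05 kN, N_AB = -22.45 kN.
A_AB = 896.2 mm².
A_BC = 405.5 mm².
δ_AB = -22450·831/(896.2·107000) = -0.1945 mm
δ_BC = 14050·605/(405.5·107000) = 0.1959 mm
δ_CD = 24000·736/(1090·107000) = 0.1515 mm
δ = Σδ_i = 0.1528 mm.

0.153 mm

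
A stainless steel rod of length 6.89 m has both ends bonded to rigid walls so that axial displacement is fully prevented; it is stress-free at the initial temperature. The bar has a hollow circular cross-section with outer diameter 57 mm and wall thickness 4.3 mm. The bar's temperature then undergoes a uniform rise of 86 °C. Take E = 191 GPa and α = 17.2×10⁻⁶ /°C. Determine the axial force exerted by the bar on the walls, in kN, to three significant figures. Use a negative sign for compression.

Free thermal expansion αLΔT = 17.2e-6 · 6890 · 86 = 10.19 mm.
The walls impose strain ε = −(10.19)/6890 = -1.4792e-03; σ = Eε = 191000 · -1.4792e-03 = -282.5 MPa.
Wall reaction R = σ·A = -282.5·711.9 = -201100 N = -201.1 kN.

-201 kN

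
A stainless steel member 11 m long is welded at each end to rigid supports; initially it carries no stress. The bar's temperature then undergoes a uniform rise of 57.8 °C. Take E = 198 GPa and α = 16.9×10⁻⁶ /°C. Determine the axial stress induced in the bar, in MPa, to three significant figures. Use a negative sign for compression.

-193 MPa

Free thermal expansion αLΔT = 16.9e-6 · 11000 · 57.8 = 10.75 mm.
The walls impose strain ε = −(10.75)/11000 = -9.7682e-04; σ = Eε = 198000 · -9.7682e-04 = -193.4 MPa.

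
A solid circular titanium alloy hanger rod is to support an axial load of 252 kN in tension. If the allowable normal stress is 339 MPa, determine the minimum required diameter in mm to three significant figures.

Required area A ≥ P/σ_allow = 252000/339 = 743.4 mm².
For a solid circular section, d ≥ √(4A/π) = 30.76 mm.

30.8 mm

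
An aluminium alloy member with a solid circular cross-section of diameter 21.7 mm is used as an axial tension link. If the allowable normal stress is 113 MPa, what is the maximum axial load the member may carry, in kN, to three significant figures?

A = 369.8 mm².
P_max = σ_allow · A = 113 · 369.8 = 41790 N = 41.79 kN.

41.8 kN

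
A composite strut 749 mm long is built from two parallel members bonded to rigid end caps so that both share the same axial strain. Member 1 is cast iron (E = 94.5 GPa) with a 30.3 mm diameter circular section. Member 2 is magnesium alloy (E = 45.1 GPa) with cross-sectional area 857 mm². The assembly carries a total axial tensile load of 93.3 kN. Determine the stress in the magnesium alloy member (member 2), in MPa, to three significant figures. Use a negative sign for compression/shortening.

39.4 MPa

A_1 = 721.1 mm².
Equal strain + equilibrium ⇒ each member carries load in proportion to AE: A₁E₁ = 68140000 N, A₂E₂ = 38650000 N, ΣAE = 106800000 N.
σ₂ = P·E₂/ΣAE = 93300·45100/106800000 = 39.4 MPa.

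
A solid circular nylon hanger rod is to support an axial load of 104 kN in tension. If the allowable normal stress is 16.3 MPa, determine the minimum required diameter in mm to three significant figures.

Required area A ≥ P/σ_allow = 104000/16.3 = 6380 mm².
For a solid circular section, d ≥ √(4A/π) = 90.13 mm.

90.1 mm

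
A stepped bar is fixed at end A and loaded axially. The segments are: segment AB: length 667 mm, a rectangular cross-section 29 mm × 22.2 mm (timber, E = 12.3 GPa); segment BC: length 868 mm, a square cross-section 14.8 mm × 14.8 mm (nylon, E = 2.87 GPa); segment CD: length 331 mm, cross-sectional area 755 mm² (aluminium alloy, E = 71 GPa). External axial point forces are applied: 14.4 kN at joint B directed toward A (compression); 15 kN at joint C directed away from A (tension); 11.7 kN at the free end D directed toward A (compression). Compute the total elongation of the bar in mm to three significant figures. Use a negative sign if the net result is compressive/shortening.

3.55 mm

Internal axial forces (sectioning from the free end, tension +): N_CD = -11.7 kN, N_BC = 3.3 kN, N_AB = -11.1 kN.
A_AB = 643.8 mm².
A_BC = 219 mm².
δ_AB = -11100·667/(643.8·12300) = -0.935 mm
δ_BC = 3300·868/(219·2870) = 4.556 mm
δ_CD = -11700·331/(755·71000) = -0.07225 mm
δ = Σδ_i = 3.549 mm.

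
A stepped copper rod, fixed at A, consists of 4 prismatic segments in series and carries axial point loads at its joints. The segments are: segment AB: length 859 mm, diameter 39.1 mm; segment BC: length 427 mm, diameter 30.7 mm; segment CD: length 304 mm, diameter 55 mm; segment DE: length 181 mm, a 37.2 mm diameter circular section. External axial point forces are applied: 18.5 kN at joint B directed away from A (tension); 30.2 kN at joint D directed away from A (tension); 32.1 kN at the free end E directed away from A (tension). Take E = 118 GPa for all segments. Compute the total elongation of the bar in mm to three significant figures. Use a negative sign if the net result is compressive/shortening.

0.907 mm

Internal axial forces (sectioning from the free end, tension +): N_DE = 32.1 kN, N_CD = 62.3 kN, N_BC = 62.3 kN, N_AB = 80.8 kN.
A_AB = 1201 mm².
A_BC = 740.2 mm².
A_CD = 2376 mm².
A_DE = 1087 mm².
δ_AB = 80800·859/(1201·118000) = 0.4899 mm
δ_BC = 62300·427/(740.2·118000) = 0.3046 mm
δ_CD = 62300·304/(2376·118000) = 0.06756 mm
δ_DE = 32100·181/(1087·118000) = 0.0453 mm
δ = Σδ_i = 0.9073 mm.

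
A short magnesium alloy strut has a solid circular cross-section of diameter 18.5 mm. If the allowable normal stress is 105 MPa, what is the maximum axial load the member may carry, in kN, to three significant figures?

A = 268.8 mm².
P_max = σ_allow · A = 105 · 268.8 = 28220 N = 28.22 kN.

28.2 kN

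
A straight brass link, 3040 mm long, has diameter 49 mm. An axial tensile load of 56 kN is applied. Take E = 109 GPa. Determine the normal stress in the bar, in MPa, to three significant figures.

A = 1886 mm².
σ = N/A = 56000/1886 = 29.7 MPa.

29.7 MPa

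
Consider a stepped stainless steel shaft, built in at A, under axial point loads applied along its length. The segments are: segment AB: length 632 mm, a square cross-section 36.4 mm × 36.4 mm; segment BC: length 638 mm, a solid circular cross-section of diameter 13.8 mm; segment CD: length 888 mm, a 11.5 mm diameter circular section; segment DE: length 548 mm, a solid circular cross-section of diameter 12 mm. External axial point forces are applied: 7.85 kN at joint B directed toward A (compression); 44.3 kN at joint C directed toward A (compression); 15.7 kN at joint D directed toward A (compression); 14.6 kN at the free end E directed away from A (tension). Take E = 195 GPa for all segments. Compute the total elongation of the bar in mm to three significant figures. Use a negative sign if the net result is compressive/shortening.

Internal axial forces (sectioning from the free end, tension +): N_DE = 14.6 kN, N_CD = -1.1 kN, N_BC = -45.4 kN, N_AB = -53.25 kN.
A_AB = 1325 mm².
A_BC = 149.6 mm².
A_CD = 103.9 mm².
A_DE = 113.1 mm².
δ_AB = -53250·632/(1325·195000) = -0.1303 mm
δ_BC = -45400·638/(149.6·195000) = -0.9931 mm
δ_CD = -1100·888/(103.9·195000) = -0.04823 mm
δ_DE = 14600·548/(113.1·195000) = 0.3628 mm
δ = Σδ_i = -0.8088 mm.

-0.809 mm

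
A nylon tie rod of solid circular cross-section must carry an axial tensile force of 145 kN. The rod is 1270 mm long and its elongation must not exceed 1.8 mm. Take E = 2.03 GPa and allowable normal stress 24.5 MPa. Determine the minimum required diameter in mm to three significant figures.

253 mm

Required area A ≥ P/σ_allow = 145000/24.5 = 5918 mm².
For a solid circular section, d ≥ √(4A/π) = 86.81 mm.
Elongation limit: A ≥ PL/(Eδ_allow) = 145000·1270/(2030·1.8) = 50400 mm² ⇒ d ≥ 253.3 mm.
The elongation limit governs.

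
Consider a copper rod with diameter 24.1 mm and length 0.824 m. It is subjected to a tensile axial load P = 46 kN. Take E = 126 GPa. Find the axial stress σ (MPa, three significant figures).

A = 456.2 mm².
σ = N/A = 46000/456.2 = 100.8 MPa.

101 MPa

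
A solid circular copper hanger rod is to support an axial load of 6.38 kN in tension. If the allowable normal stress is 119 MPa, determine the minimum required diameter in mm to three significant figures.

8.26 mm

Required area A ≥ P/σ_allow = 6380/119 = 53.61 mm².
For a solid circular section, d ≥ √(4A/π) = 8.262 mm.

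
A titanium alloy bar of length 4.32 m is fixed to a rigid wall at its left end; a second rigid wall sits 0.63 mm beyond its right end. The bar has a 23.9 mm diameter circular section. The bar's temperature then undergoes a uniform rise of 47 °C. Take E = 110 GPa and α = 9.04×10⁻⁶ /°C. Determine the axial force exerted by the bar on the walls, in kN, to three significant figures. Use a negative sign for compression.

-13.8 kN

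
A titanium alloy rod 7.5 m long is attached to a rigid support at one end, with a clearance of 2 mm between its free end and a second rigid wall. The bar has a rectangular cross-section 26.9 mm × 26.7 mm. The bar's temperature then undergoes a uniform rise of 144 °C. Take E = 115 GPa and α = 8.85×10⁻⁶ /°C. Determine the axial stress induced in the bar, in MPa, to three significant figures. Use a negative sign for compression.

-116 MPa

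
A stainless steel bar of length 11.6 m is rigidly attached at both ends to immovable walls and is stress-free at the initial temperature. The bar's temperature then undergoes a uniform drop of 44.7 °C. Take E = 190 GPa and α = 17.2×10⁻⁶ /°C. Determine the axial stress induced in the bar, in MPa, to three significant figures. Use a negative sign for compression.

Free thermal expansion αLΔT = 17.2e-6 · 11600 · -44.7 = -8.919 mm.
The walls impose strain ε = −(-8.919)/11600 = 7.6884e-04; σ = Eε = 190000 · 7.6884e-04 = 146.1 MPa.

146 MPa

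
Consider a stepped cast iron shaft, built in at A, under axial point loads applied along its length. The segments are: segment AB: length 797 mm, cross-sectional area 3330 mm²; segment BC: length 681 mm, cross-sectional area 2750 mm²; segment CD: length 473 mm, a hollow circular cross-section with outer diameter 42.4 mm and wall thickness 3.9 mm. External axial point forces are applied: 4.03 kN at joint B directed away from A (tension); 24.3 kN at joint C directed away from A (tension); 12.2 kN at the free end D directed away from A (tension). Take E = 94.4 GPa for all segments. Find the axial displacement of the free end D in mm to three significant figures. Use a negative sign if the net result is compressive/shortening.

0.328 mm

Internal axial forces (sectioning from the free end, tension +): N_CD = 12.2 kN, N_BC = 36.5 kN, N_AB = 40.53 kN.
A_CD = 471.7 mm².
δ_AB = 40530·797/(3330·94400) = 0.1028 mm
δ_BC = 36500·681/(2750·94400) = 0.09575 mm
δ_CD = 12200·473/(471.7·94400) = 0.1296 mm
δ = Σδ_i = 0.3281 mm.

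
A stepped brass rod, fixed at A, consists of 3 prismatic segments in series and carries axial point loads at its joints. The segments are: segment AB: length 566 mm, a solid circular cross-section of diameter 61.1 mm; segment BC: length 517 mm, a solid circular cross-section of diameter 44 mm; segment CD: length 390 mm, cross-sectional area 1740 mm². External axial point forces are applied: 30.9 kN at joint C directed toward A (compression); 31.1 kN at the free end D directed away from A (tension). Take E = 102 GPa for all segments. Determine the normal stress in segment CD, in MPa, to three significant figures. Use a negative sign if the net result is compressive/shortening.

17.9 MPa

Internal axial forces (sectioning from the free end, tension +): N_CD = 31.1 kN, N_BC = 0.2 kN, N_AB = 0.2 kN.
σ_CD = N_CD/A_CD = 31100/1740 = 17.87 MPa.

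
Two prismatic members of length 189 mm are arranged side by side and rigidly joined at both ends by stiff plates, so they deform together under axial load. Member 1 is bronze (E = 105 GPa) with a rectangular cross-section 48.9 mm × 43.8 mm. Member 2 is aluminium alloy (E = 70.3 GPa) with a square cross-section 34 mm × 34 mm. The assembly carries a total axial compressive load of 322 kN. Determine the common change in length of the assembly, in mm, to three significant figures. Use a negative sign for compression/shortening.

-0.199 mm

A_1 = 2142 mm².
A_2 = 1156 mm².
Equal strain + equilibrium ⇒ each member carries load in proportion to AE: A₁E₁ = 224900000 N, A₂E₂ = 81270000 N, ΣAE = 306200000 N.
δ = PL/ΣAE = -322000·189/306200000 = -0.1988 mm.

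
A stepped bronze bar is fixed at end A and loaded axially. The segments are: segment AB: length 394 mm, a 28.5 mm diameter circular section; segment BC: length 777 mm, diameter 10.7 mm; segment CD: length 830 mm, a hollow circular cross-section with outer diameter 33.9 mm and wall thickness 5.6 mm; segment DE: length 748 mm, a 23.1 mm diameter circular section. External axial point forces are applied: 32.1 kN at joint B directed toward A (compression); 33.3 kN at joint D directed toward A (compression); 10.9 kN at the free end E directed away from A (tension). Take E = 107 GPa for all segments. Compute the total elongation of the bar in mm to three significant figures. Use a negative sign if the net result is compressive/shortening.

-2.29 mm

Internal axial forces (sectioning from the free end, tension +): N_DE = 10.9 kN, N_CD = -22.4 kN, N_BC = -22.4 kN, N_AB = -54.5 kN.
A_AB = 637.9 mm².
A_BC = 89.92 mm².
A_CD = 497.9 mm².
A_DE = 419.1 mm².
δ_AB = -54500·394/(637.9·107000) = -0.3146 mm
δ_BC = -22400·777/(89.92·107000) = -1.809 mm
δ_CD = -22400·830/(497.9·107000) = -0.349 mm
δ_DE = 10900·748/(419.1·107000) = 0.1818 mm
δ = Σδ_i = -2.291 mm.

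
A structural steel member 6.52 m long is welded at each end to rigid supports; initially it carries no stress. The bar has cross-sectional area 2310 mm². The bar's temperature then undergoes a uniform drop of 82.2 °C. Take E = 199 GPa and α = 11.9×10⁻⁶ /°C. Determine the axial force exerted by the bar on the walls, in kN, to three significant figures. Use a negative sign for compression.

Free thermal expansion αLΔT = 11.9e-6 · 6520 · -82.2 = -6.378 mm.
The walls impose strain ε = −(-6.378)/6520 = 9.7818e-04; σ = Eε = 199000 · 9.7818e-04 = 194.7 MPa.
Wall reaction R = σ·A = 194.7·2310 = 449700 N = 449.7 kN.

450 kN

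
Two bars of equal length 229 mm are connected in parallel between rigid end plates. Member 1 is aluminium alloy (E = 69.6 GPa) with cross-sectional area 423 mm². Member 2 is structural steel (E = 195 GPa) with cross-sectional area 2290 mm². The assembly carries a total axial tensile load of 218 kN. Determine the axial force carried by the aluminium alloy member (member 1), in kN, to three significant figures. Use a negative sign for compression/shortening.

13.5 kN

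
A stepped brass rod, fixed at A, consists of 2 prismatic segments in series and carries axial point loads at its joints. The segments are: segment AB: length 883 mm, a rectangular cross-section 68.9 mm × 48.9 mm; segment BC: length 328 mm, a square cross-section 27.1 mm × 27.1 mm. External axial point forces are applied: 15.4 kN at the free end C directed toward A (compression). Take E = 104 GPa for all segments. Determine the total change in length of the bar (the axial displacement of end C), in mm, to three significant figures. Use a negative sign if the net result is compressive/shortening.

Internal axial forces (sectioning from the free end, tension +): N_BC = -15.4 kN, N_AB = -15.4 kN.
A_AB = 3369 mm².
A_BC = 734.4 mm².
δ_AB = -15400·883/(3369·104000) = -0.03881 mm
δ_BC = -15400·328/(734.4·104000) = -0.06613 mm
δ = Σδ_i = -0.1049 mm.

-0.105 mm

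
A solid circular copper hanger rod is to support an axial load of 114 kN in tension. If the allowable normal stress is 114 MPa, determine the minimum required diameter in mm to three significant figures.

Required area A ≥ P/σ_allow = 114000/114 = 1000 mm².
For a solid circular section, d ≥ √(4A/π) = 35.68 mm.

35.7 mm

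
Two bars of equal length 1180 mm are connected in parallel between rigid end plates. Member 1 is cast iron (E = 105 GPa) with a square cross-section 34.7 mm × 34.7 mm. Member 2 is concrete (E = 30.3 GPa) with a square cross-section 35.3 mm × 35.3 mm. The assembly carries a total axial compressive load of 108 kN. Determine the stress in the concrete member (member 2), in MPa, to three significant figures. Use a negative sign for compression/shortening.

A_1 = 1204 mm².
A_2 = 1246 mm².
Equal strain + equilibrium ⇒ each member carries load in proportion to AE: A₁E₁ = 126400000 N, A₂E₂ = 37760000 N, ΣAE = 164200000 N.
σ₂ = P·E₂/ΣAE = -108000·30300/164200000 = -19.93 MPa.

-19.9 MPa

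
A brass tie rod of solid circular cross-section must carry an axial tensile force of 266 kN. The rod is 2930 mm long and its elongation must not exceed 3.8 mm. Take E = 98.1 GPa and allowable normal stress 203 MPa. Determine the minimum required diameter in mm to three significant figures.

51.6 mm

Required area A ≥ P/σ_allow = 266000/203 = 1310 mm².
For a solid circular section, d ≥ √(4A/π) = 40.85 mm.
Elongation limit: A ≥ PL/(Eδ_allow) = 266000·2930/(98100·3.8) = 2091 mm² ⇒ d ≥ 51.59 mm.
The elongation limit governs.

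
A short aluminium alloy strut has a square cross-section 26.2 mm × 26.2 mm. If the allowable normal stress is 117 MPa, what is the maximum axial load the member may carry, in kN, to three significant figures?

80.3 kN

A = 686.4 mm².
P_max = σ_allow · A = 117 · 686.4 = 80310 N = 80.31 kN.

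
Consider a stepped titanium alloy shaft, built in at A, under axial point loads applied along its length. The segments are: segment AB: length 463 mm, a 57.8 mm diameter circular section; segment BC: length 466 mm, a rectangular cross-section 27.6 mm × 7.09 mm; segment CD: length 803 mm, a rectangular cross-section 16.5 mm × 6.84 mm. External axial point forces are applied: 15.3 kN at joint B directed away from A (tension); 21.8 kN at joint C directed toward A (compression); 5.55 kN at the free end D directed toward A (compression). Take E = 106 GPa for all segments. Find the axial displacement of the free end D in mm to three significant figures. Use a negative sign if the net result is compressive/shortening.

Internal axial forces (sectioning from the free end, tension +): N_CD = -5.55 kN, N_BC = -27.35 kN, N_AB = -12.05 kN.
A_AB = 2624 mm².
A_BC = 195.7 mm².
A_CD = 112.9 mm².
δ_AB = -12050·463/(2624·106000) = -0.02006 mm
δ_BC = -27350·466/(195.7·106000) = -0.6144 mm
δ_CD = -5550·803/(112.9·106000) = -0.3725 mm
δ = Σδ_i = -1.007 mm.

-1.01 mm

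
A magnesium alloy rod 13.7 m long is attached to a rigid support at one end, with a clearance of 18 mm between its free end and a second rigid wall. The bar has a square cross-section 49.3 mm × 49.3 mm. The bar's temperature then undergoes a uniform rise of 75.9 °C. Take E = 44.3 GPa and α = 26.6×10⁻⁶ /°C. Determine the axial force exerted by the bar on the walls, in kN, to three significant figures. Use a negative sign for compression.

Free thermal expansion αLΔT = 26.6e-6 · 13700 · 75.9 = 27.66 mm.
The walls engage after the gap closes; constrained expansion = 27.66 − 18 = 9.659 mm.
The walls impose strain ε = −(9.659)/13700 = -7.0507e-04; σ = Eε = 44300 · -7.0507e-04 = -31.23 MPa.
Wall reaction R = σ·A = -31.23·2430 = -75920 N = -75.92 kN.

-75.9 kN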